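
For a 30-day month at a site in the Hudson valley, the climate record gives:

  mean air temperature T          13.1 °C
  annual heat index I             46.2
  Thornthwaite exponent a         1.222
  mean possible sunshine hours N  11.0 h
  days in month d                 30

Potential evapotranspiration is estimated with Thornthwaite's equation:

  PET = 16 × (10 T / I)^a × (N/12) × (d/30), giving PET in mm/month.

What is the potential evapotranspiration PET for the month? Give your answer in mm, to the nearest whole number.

52 mm

10T/I = 10 × 13.1 / 46.2 = 2.8355
(10T/I)^a = 2.8355^1.222 = 3.5737
Uncorrected PET = 16 × 3.5737 = 57.179 mm
Correction = (N/12)(d/30) = (11.0/12)(30/30) = 0.9167
PET = 57.179 × 0.9167 = 52.416 mm/month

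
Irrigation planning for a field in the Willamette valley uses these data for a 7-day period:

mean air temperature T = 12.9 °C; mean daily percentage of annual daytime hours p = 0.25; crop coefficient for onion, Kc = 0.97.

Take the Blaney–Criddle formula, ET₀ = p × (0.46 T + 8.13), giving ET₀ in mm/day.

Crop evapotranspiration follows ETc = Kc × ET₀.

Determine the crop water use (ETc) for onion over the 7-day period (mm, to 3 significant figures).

23.9 mm

ET₀ = 0.25 × (0.46 × 12.9 + 8.13) = 0.25 × 14.064 = 3.5160 mm/d
ETc = Kc × ET₀ = 0.97 × 3.5160 = 3.4105 mm/d
Over 7 days: 3.4105 × 7 = 23.874 mm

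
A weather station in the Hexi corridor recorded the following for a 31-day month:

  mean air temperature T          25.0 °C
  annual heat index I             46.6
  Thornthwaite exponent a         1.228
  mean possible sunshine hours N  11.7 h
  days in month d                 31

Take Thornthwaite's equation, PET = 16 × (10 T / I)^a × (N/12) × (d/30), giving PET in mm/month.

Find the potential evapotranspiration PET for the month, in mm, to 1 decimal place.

10T/I = 10 × 25.0 / 46.6 = 5.3648
(10T/I)^a = 5.3648^1.228 = 7.8685
Uncorrected PET = 16 × 7.8685 = 125.896 mm
Correction = (N/12)(d/30) = (11.7/12)(31/30) = 1.0075
PET = 125.896 × 1.0075 = 126.840 mm/month

126.8 mm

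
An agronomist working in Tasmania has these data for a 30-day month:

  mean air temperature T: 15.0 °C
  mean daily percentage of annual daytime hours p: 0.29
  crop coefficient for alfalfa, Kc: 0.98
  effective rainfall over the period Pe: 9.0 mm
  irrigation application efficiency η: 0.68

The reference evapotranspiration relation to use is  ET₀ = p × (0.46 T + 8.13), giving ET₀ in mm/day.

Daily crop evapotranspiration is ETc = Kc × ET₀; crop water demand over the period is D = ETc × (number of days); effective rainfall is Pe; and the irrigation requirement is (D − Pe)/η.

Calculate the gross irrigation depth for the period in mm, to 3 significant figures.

175 mm

ET₀ = 0.29 × (0.46 × 15.0 + 8.13) = 0.29 × 15.030 = 4.3587 mm/d
ETc = Kc × ET₀ = 0.98 × 4.3587 = 4.2715 mm/d
Crop demand D = ETc × 30 d = 4.2715 × 30 = 128.145 mm
D − Pe = 128.145 − 9.0 = 119.145 mm
Gross irrigation = 119.145 / 0.68 = 175.213 mm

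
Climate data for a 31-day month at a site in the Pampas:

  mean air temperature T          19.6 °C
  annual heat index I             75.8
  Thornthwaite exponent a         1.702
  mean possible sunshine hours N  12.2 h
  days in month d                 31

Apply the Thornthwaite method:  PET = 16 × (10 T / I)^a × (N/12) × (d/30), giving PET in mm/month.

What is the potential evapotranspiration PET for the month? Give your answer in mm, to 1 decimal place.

10T/I = 10 × 19.6 / 75.8 = 2.5858
(10T/I)^a = 2.5858^1.702 = 5.0377
Uncorrected PET = 16 × 5.0377 = 80.603 mm
Correction = (N/12)(d/30) = (12.2/12)(31/30) = 1.0506
PET = 80.603 × 1.0506 = 84.682 mm/month

84.7 mm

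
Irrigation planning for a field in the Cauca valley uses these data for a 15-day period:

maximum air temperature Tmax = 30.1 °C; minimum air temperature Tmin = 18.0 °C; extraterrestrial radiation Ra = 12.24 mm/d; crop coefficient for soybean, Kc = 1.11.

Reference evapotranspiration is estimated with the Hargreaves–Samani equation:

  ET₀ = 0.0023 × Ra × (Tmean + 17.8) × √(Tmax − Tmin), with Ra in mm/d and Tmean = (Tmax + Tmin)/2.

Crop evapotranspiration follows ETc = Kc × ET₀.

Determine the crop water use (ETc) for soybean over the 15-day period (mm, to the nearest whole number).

Tmean = (30.1 + 18.0)/2 = 24.05 °C
ET₀ = 0.0023 × 12.24 × (24.05 + 17.8) × √12.1 = 0.0023 × 12.24 × 41.85 × 3.4785 = 4.0982 mm/d
ETc = Kc × ET₀ = 1.11 × 4.0982 = 4.5490 mm/d
Over 15 days: 4.5490 × 15 = 68.235 mm

68 mm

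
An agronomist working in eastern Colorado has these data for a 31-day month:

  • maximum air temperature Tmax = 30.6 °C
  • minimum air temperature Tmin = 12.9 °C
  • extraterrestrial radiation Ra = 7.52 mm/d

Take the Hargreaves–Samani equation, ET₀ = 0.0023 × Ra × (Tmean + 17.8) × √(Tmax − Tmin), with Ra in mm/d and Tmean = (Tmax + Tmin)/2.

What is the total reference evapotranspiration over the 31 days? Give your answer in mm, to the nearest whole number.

Tmean = (30.6 + 12.9)/2 = 21.75 °C
ET₀ = 0.0023 × 7.52 × (21.75 + 17.8) × √17.7 = 0.0023 × 7.52 × 39.55 × 4.2071 = 2.8779 mm/d
Over 31 days: 2.8779 × 31 = 89.215 mm

89 mm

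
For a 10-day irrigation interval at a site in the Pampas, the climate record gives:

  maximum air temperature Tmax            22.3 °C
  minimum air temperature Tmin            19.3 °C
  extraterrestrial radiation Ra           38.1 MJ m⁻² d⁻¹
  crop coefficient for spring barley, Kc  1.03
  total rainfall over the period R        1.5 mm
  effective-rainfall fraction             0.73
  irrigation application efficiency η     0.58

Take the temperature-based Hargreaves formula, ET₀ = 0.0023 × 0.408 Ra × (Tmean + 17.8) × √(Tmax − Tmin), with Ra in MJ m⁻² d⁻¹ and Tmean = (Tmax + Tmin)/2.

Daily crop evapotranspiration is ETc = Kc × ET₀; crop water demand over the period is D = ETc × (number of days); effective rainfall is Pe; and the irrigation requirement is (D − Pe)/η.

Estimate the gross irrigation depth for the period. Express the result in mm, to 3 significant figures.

Tmean = (22.3 + 19.3)/2 = 20.80 °C
0.408 Ra = 0.408 × 38.1 = 15.5448 mm/d equivalent
ET₀ = 0.0023 × 15.5448 × (20.80 + 17.8) × √3.0 = 0.0023 × 15.5448 × 38.60 × 1.7321 = 2.3904 mm/d
ETc = Kc × ET₀ = 1.03 × 2.3904 = 2.4621 mm/d
Crop demand D = ETc × 10 d = 2.4621 × 10 = 24.621 mm
Pe = 0.73 × 1.5 = 1.095 mm
D − Pe = 24.621 − 1.095 = 23.526 mm
Gross irrigation = 23.526 / 0.58 = 40.562 mm

40.6 mm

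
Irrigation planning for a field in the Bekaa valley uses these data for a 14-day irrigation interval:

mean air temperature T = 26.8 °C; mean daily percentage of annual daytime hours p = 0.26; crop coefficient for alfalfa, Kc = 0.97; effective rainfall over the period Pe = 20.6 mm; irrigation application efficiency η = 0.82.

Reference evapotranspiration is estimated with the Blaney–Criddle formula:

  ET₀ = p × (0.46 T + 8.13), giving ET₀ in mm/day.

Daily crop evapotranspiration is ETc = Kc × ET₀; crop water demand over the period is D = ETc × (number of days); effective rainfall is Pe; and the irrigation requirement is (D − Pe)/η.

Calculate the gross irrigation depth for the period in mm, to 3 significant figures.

ET₀ = 0.26 × (0.46 × 26.8 + 8.13) = 0.26 × 20.458 = 5.3191 mm/d
ETc = Kc × ET₀ = 0.97 × 5.3191 = 5.1595 mm/d
Crop demand D = ETc × 14 d = 5.1595 × 14 = 72.233 mm
D − Pe = 72.233 − 20.6 = 51.633 mm
Gross irrigation = 51.633 / 0.82 = 62.967 mm

63.0 mm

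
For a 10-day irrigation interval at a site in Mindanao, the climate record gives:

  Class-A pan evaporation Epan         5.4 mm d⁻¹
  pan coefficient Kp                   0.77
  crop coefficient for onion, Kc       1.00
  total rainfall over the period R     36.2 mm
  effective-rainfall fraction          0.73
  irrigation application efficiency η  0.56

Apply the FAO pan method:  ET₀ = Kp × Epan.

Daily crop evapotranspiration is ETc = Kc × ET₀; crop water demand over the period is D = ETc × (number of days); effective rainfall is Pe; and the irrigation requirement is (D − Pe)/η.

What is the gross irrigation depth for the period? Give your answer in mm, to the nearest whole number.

ET₀ = 0.77 × 5.4 = 4.1580 mm/d
ETc = Kc × ET₀ = 1.00 × 4.1580 = 4.1580 mm/d
Crop demand D = ETc × 10 d = 4.1580 × 10 = 41.580 mm
Pe = 0.73 × 36.2 = 26.426 mm
D − Pe = 41.580 − 26.426 = 15.154 mm
Gross irrigation = 15.154 / 0.56 = 27.061 mm

27 mm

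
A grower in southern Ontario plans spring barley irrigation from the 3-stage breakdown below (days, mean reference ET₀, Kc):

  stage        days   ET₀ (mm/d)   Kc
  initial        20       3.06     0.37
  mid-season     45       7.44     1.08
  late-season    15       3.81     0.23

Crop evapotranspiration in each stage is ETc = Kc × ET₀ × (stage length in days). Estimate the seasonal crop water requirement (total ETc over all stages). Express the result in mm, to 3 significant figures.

397 mm

initial: 0.37 × 3.06 × 20 = 22.64 mm
mid-season: 1.08 × 7.44 × 45 = 361.58 mm
late-season: 0.23 × 3.81 × 15 = 13.14 mm
Seasonal total = 397.36 mm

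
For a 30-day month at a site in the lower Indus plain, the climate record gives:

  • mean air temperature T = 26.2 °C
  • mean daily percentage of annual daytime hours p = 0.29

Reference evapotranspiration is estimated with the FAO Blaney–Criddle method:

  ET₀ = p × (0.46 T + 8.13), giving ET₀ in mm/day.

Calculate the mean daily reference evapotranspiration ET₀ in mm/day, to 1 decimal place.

ET₀ = 0.29 × (0.46 × 26.2 + 8.13) = 0.29 × 20.182 = 5.8528 mm/d

5.9 mm/day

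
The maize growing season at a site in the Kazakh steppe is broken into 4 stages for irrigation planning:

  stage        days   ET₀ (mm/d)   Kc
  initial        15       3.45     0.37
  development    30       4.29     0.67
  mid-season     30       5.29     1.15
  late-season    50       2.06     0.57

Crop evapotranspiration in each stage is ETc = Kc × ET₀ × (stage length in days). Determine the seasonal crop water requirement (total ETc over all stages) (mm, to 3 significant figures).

initial: 0.37 × 3.45 × 15 = 19.15 mm
development: 0.67 × 4.29 × 30 = 86.23 mm
mid-season: 1.15 × 5.29 × 30 = 182.51 mm
late-season: 0.57 × 2.06 × 50 = 58.71 mm
Seasonal total = 346.60 mm

347 mm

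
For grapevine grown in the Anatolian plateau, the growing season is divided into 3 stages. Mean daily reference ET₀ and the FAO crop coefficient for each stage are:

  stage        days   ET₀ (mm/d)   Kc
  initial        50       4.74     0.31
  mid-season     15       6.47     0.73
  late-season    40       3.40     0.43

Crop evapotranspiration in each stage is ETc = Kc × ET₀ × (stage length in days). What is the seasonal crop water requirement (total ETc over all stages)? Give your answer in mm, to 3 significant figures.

initial: 0.31 × 4.74 × 50 = 73.47 mm
mid-season: 0.73 × 6.47 × 15 = 70.85 mm
late-season: 0.43 × 3.40 × 40 = 58.48 mm
Seasonal total = 202.80 mm

203 mm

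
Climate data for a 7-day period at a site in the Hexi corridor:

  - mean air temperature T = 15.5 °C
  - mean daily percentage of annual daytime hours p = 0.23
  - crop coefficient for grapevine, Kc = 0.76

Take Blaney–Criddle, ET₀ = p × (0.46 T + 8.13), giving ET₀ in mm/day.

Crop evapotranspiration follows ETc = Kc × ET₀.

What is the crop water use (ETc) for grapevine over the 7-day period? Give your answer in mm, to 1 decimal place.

18.7 mm

ET₀ = 0.23 × (0.46 × 15.5 + 8.13) = 0.23 × 15.260 = 3.5098 mm/d
ETc = Kc × ET₀ = 0.76 × 3.5098 = 2.6674 mm/d
Over 7 days: 2.6674 × 7 = 18.672 mm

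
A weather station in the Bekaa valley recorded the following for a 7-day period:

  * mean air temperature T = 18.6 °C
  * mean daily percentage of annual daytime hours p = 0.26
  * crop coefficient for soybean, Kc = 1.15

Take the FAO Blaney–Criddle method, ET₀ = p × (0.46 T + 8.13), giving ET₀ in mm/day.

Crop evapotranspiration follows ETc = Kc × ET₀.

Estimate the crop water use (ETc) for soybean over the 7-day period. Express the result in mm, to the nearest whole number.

ET₀ = 0.26 × (0.46 × 18.6 + 8.13) = 0.26 × 16.686 = 4.3384 mm/d
ETc = Kc × ET₀ = 1.15 × 4.3384 = 4.9892 mm/d
Over 7 days: 4.9892 × 7 = 34.924 mm

35 mm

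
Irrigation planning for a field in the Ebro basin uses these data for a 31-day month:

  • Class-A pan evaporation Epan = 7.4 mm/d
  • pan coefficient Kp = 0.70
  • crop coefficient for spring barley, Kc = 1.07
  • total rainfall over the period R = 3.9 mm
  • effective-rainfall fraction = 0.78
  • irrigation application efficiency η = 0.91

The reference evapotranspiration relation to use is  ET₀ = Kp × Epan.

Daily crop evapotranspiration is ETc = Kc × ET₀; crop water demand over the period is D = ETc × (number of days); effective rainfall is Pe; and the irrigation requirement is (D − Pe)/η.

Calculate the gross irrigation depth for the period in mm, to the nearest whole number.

185 mm

ET₀ = 0.70 × 7.4 = 5.1800 mm/d
ETc = Kc × ET₀ = 1.07 × 5.1800 = 5.5426 mm/d
Crop demand D = ETc × 31 d = 5.5426 × 31 = 171.821 mm
Pe = 0.78 × 3.9 = 3.042 mm
D − Pe = 171.821 − 3.042 = 168.779 mm
Gross irrigation = 168.779 / 0.91 = 185.471 mm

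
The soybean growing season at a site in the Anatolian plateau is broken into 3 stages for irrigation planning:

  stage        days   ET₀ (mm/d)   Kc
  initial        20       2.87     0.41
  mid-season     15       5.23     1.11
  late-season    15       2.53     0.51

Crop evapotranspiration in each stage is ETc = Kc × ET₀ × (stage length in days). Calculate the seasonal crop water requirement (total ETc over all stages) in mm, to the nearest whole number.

initial: 0.41 × 2.87 × 20 = 23.53 mm
mid-season: 1.11 × 5.23 × 15 = 87.08 mm
late-season: 0.51 × 2.53 × 15 = 19.35 mm
Seasonal total = 129.96 mm

130 mm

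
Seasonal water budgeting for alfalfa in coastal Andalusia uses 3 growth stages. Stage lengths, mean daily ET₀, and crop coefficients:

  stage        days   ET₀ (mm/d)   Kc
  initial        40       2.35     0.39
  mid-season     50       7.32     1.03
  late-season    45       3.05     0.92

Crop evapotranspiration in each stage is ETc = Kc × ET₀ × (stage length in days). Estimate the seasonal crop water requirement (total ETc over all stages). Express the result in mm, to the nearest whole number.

initial: 0.39 × 2.35 × 40 = 36.66 mm
mid-season: 1.03 × 7.32 × 50 = 376.98 mm
late-season: 0.92 × 3.05 × 45 = 126.27 mm
Seasonal total = 539.91 mm

540 mm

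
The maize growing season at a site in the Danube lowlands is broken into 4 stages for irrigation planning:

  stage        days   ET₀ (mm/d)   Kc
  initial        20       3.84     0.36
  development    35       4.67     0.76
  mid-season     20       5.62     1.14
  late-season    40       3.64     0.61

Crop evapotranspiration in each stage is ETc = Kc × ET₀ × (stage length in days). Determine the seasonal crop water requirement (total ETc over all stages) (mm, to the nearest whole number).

369 mm

initial: 0.36 × 3.84 × 20 = 27.65 mm
development: 0.76 × 4.67 × 35 = 124.22 mm
mid-season: 1.14 × 5.62 × 20 = 128.14 mm
late-season: 0.61 × 3.64 × 40 = 88.82 mm
Seasonal total = 368.83 mm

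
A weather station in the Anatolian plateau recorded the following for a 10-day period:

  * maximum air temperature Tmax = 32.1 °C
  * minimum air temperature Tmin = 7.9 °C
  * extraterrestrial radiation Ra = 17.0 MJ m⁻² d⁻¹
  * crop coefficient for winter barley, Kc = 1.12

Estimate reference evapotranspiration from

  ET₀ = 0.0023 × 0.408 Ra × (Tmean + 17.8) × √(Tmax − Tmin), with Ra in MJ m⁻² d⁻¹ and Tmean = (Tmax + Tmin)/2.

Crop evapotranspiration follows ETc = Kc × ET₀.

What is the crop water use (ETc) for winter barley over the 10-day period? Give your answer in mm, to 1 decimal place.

Tmean = (32.1 + 7.9)/2 = 20.00 °C
0.408 Ra = 0.408 × 17.0 = 6.9360 mm/d equivalent
ET₀ = 0.0023 × 6.9360 × (20.00 + 17.8) × √24.2 = 0.0023 × 6.9360 × 37.80 × 4.9193 = 2.9664 mm/d
ETc = Kc × ET₀ = 1.12 × 2.9664 = 3.3224 mm/d
Over 10 days: 3.3224 × 10 = 33.224 mm

33.2 mm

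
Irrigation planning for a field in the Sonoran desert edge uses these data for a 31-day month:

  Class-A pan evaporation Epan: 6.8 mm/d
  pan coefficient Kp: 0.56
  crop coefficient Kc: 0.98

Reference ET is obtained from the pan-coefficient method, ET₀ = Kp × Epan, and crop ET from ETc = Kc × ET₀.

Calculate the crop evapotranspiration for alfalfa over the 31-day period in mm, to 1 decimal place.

ET₀ = 0.56 × 6.8 = 3.8080 mm/d
ETc = Kc × ET₀ = 0.98 × 3.8080 = 3.7318 mm/d
Over 31 days: 3.7318 × 31 = 115.686 mm

115.7 mm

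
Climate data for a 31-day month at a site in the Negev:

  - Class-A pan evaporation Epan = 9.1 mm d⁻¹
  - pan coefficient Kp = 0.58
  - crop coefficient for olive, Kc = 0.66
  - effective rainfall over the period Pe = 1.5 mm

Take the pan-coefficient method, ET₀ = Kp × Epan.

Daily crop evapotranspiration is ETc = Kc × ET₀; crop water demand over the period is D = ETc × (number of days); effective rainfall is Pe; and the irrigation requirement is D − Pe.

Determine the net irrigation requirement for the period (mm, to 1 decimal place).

ET₀ = 0.58 × 9.1 = 5.2780 mm/d
ETc = Kc × ET₀ = 0.66 × 5.2780 = 3.4835 mm/d
Crop demand D = ETc × 31 d = 3.4835 × 31 = 107.989 mm
D − Pe = 107.989 − 1.5 = 106.489 mm

106.5 mm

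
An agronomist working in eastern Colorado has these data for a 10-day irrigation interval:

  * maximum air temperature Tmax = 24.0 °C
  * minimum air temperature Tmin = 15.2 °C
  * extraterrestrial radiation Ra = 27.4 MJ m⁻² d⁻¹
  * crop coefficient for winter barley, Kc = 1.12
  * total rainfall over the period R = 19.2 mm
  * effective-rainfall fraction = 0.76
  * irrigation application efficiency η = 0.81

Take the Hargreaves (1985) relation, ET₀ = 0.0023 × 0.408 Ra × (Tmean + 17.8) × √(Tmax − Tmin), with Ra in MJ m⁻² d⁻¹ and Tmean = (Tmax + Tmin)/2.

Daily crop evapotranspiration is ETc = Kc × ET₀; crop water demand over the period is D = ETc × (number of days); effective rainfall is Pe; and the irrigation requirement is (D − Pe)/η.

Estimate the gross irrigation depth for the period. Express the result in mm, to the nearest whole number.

Tmean = (24.0 + 15.2)/2 = 19.60 °C
0.408 Ra = 0.408 × 27.4 = 11.1792 mm/d equivalent
ET₀ = 0.0023 × 11.1792 × (19.60 + 17.8) × √8.8 = 0.0023 × 11.1792 × 37.40 × 2.9665 = 2.8527 mm/d
ETc = Kc × ET₀ = 1.12 × 2.8527 = 3.1950 mm/d
Crop demand D = ETc × 10 d = 3.1950 × 10 = 31.950 mm
Pe = 0.76 × 19.2 = 14.592 mm
D − Pe = 31.950 − 14.592 = 17.358 mm
Gross irrigation = 17.358 / 0.81 = 21.430 mm

21 mm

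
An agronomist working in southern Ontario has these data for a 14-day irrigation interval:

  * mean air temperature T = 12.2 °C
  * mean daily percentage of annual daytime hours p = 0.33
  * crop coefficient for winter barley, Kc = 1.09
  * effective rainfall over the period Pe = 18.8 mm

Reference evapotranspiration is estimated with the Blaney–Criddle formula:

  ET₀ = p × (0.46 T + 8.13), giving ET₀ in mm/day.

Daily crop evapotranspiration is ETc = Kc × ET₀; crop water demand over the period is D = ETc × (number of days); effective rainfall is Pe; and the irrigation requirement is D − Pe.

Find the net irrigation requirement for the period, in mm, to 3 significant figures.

ET₀ = 0.33 × (0.46 × 12.2 + 8.13) = 0.33 × 13.742 = 4.5349 mm/d
ETc = Kc × ET₀ = 1.09 × 4.5349 = 4.9430 mm/d
Crop demand D = ETc × 14 d = 4.9430 × 14 = 69.202 mm
D − Pe = 69.202 − 18.8 = 50.402 mm

50.4 mm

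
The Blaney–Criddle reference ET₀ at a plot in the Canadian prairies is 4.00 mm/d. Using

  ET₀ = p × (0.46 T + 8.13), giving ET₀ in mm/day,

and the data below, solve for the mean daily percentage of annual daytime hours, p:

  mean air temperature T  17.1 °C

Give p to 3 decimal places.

p = ET₀ / (0.46 T + 8.13) = 4.00 / (0.46 × 17.1 + 8.13) = 4.00 / 15.996 = 0.2501

0.250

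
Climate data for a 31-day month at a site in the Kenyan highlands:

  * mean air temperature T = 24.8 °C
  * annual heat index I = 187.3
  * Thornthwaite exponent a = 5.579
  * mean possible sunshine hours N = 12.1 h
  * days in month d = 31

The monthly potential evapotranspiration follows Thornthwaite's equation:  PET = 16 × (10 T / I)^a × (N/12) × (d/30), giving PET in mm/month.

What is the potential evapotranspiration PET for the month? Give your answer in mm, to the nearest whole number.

80 mm

10T/I = 10 × 24.8 / 187.3 = 1.3241
(10T/I)^a = 1.3241^5.579 = 4.7885
Uncorrected PET = 16 × 4.7885 = 76.616 mm
Correction = (N/12)(d/30) = (12.1/12)(31/30) = 1.0419
PET = 76.616 × 1.0419 = 79.826 mm/month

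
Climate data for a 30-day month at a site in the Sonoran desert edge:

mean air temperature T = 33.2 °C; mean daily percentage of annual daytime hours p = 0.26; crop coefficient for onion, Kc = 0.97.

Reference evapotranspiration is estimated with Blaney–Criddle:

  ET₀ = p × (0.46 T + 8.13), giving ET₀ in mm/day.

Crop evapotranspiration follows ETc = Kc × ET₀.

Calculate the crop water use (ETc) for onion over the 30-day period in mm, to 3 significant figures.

ET₀ = 0.26 × (0.46 × 33.2 + 8.13) = 0.26 × 23.402 = 6.0845 mm/d
ETc = Kc × ET₀ = 0.97 × 6.0845 = 5.9020 mm/d
Over 30 days: 5.9020 × 30 = 177.060 mm

177 mm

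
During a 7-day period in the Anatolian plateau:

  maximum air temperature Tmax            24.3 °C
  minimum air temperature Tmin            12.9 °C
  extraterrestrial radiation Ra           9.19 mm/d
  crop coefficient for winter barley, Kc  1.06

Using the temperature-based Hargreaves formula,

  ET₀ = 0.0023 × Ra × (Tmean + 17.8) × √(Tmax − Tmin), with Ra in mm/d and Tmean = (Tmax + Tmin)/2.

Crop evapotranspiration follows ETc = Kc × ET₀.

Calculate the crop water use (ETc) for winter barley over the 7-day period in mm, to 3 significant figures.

19.3 mm

Tmean = (24.3 + 12.9)/2 = 18.60 °C
ET₀ = 0.0023 × 9.19 × (18.60 + 17.8) × √11.4 = 0.0023 × 9.19 × 36.40 × 3.3764 = 2.5978 mm/d
ETc = Kc × ET₀ = 1.06 × 2.5978 = 2.7537 mm/d
Over 7 days: 2.7537 × 7 = 19.276 mm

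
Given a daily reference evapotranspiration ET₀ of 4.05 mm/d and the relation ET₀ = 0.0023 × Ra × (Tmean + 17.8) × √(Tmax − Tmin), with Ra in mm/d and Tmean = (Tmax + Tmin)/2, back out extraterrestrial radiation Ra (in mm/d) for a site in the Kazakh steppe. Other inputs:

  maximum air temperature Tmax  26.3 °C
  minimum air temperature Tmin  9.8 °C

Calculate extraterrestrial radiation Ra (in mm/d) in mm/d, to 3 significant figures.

Tmean = 18.05 °C; √ΔT = 4.0620
Ra = ET₀ / [0.0023 × (Tmean+17.8) × √ΔT] = 4.05 / (0.0023 × 35.85 × 4.0620) = 12.092 mm/d

12.1 mm/d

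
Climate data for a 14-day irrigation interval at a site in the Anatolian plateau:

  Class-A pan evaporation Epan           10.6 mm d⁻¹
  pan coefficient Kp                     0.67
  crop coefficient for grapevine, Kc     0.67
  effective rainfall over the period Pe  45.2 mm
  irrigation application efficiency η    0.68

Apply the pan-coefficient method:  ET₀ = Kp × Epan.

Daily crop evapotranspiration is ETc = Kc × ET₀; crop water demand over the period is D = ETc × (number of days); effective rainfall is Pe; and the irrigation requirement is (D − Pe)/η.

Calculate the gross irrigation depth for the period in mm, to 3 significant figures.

ET₀ = 0.67 × 10.6 = 7.1020 mm/d
ETc = Kc × ET₀ = 0.67 × 7.1020 = 4.7583 mm/d
Crop demand D = ETc × 14 d = 4.7583 × 14 = 66.616 mm
D − Pe = 66.616 − 45.2 = 21.416 mm
Gross irrigation = 21.416 / 0.68 = 31.494 mm

31.5 mm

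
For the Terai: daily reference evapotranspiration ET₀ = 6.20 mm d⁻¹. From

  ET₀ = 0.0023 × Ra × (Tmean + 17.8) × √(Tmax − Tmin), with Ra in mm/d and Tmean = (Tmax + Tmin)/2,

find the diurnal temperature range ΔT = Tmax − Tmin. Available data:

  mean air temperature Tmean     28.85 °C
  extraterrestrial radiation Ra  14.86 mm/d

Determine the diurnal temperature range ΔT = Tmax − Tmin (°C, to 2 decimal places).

√ΔT = ET₀ / [0.0023 × Ra × (Tmean+17.8)] = 6.20 / (0.0023 × 14.86 × 46.65) = 3.8886
ΔT = 3.8886² = 15.121 °C

15.12 °C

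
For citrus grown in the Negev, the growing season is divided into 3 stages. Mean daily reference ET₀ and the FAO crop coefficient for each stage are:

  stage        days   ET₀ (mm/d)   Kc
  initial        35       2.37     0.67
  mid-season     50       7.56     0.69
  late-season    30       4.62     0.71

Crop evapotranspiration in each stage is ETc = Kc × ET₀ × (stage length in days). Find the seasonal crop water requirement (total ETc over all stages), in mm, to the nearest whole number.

415 mm

initial: 0.67 × 2.37 × 35 = 55.58 mm
mid-season: 0.69 × 7.56 × 50 = 260.82 mm
late-season: 0.71 × 4.62 × 30 = 98.41 mm
Seasonal total = 414.81 mm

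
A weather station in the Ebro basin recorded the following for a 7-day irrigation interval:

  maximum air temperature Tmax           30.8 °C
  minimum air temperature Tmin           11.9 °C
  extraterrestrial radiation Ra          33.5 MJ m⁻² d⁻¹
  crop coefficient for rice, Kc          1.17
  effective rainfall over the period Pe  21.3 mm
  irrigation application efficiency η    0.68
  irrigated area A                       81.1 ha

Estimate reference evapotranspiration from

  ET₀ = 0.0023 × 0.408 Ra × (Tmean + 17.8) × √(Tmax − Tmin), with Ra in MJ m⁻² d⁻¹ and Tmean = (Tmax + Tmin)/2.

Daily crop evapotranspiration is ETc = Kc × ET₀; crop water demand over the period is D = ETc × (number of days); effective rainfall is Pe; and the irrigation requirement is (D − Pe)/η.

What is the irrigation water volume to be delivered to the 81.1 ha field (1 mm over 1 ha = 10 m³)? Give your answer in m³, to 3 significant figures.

Tmean = (30.8 + 11.9)/2 = 21.35 °C
0.408 Ra = 0.408 × 33.5 = 13.6680 mm/d equivalent
ET₀ = 0.0023 × 13.6680 × (21.35 + 17.8) × √18.9 = 0.0023 × 13.6680 × 39.15 × 4.3474 = 5.3505 mm/d
ETc = Kc × ET₀ = 1.17 × 5.3505 = 6.2601 mm/d
Crop demand D = ETc × 7 d = 6.2601 × 7 = 43.821 mm
D − Pe = 43.821 − 21.3 = 22.521 mm
Gross irrigation = 22.521 / 0.68 = 33.119 mm
Volume = 33.119 mm × 81.1 ha × 10 = 26859.5 m³

26900 m³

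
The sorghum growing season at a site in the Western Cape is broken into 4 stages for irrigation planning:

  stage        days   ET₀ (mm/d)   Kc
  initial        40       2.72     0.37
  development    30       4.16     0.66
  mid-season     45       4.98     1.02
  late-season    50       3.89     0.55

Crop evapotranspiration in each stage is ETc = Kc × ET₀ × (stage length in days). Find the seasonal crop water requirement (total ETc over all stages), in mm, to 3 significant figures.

initial: 0.37 × 2.72 × 40 = 40.26 mm
development: 0.66 × 4.16 × 30 = 82.37 mm
mid-season: 1.02 × 4.98 × 45 = 228.58 mm
late-season: 0.55 × 3.89 × 50 = 106.98 mm
Seasonal total = 458.19 mm

458 mm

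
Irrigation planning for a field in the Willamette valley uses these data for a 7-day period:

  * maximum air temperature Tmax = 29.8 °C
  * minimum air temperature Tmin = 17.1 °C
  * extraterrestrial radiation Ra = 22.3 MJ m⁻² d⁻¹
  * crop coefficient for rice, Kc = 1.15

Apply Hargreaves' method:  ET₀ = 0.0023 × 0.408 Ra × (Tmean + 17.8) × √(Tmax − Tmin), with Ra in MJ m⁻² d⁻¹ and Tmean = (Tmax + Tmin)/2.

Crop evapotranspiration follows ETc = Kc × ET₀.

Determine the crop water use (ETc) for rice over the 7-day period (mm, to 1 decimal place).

Tmean = (29.8 + 17.1)/2 = 23.45 °C
0.408 Ra = 0.408 × 22.3 = 9.0984 mm/d equivalent
ET₀ = 0.0023 × 9.0984 × (23.45 + 17.8) × √12.7 = 0.0023 × 9.0984 × 41.25 × 3.5637 = 3.0762 mm/d
ETc = Kc × ET₀ = 1.15 × 3.0762 = 3.5376 mm/d
Over 7 days: 3.5376 × 7 = 24.763 mm

24.8 mm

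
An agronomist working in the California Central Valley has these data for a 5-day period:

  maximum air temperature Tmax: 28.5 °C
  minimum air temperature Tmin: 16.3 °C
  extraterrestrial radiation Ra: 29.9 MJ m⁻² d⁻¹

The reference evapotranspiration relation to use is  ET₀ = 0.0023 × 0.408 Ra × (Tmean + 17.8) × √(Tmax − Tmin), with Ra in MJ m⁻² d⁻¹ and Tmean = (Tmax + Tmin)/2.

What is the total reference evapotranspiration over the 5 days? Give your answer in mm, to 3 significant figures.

19.7 mm

Tmean = (28.5 + 16.3)/2 = 22.40 °C
0.408 Ra = 0.408 × 29.9 = 12.1992 mm/d equivalent
ET₀ = 0.0023 × 12.1992 × (22.40 + 17.8) × √12.2 = 0.0023 × 12.1992 × 40.20 × 3.4928 = 3.9397 mm/d
Over 5 days: 3.9397 × 5 = 19.699 mm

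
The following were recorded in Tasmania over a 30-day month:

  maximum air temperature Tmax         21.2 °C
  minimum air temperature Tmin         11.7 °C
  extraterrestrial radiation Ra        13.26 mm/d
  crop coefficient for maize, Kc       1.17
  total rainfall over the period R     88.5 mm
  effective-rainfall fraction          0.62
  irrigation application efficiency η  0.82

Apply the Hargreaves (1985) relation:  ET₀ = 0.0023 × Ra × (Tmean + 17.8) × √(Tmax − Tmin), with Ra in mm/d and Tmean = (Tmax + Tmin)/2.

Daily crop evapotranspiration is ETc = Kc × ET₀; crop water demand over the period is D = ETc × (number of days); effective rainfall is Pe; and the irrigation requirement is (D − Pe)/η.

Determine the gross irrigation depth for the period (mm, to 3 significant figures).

70.9 mm

Tmean = (21.2 + 11.7)/2 = 16.45 °C
ET₀ = 0.0023 × 13.26 × (16.45 + 17.8) × √9.5 = 0.0023 × 13.26 × 34.25 × 3.0822 = 3.2195 mm/d
ETc = Kc × ET₀ = 1.17 × 3.2195 = 3.7668 mm/d
Crop demand D = ETc × 30 d = 3.7668 × 30 = 113.004 mm
Pe = 0.62 × 88.5 = 54.870 mm
D − Pe = 113.004 − 54.870 = 58.134 mm
Gross irrigation = 58.134 / 0.82 = 70.895 mm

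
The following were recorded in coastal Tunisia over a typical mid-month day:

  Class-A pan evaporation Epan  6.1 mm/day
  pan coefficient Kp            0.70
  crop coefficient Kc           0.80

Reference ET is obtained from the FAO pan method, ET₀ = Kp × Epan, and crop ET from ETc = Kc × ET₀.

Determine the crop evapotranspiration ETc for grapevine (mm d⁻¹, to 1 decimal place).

3.4 mm d⁻¹

ET₀ = 0.70 × 6.1 = 4.2700 mm/d
ETc = Kc × ET₀ = 0.80 × 4.2700 = 3.4160 mm/d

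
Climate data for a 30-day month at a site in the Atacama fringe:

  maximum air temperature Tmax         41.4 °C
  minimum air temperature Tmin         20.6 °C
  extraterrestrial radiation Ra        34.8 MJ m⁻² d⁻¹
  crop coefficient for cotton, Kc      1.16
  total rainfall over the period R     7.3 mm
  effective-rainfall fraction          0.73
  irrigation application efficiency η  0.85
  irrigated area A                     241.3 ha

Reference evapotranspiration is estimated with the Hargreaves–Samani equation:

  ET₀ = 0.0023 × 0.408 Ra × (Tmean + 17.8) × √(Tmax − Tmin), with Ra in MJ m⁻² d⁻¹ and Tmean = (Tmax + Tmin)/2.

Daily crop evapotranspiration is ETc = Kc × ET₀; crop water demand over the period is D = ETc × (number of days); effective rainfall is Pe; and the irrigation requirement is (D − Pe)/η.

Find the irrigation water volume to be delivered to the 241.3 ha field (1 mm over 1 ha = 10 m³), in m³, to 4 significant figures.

702900 m³

Tmean = (41.4 + 20.6)/2 = 31.00 °C
0.408 Ra = 0.408 × 34.8 = 14.1984 mm/d equivalent
ET₀ = 0.0023 × 14.1984 × (31.00 + 17.8) × √20.8 = 0.0023 × 14.1984 × 48.80 × 4.5607 = 7.2681 mm/d
ETc = Kc × ET₀ = 1.16 × 7.2681 = 8.4310 mm/d
Crop demand D = ETc × 30 d = 8.4310 × 30 = 252.930 mm
Pe = 0.73 × 7.3 = 5.329 mm
D − Pe = 252.930 − 5.329 = 247.601 mm
Gross irrigation = 247.601 / 0.85 = 291.295 mm
Volume = 291.295 mm × 241.3 ha × 10 = 702894.8 m³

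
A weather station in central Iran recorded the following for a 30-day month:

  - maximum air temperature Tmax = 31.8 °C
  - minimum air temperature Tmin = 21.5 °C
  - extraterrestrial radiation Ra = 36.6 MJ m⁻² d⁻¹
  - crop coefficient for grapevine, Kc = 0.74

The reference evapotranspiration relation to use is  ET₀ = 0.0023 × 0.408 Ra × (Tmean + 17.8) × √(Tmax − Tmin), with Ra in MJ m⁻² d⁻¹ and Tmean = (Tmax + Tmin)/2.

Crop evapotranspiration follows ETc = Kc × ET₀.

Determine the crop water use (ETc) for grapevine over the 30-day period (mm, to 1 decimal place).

108.8 mm

Tmean = (31.8 + 21.5)/2 = 26.65 °C
0.408 Ra = 0.408 × 36.6 = 14.9328 mm/d equivalent
ET₀ = 0.0023 × 14.9328 × (26.65 + 17.8) × √10.3 = 0.0023 × 14.9328 × 44.45 × 3.2094 = 4.8996 mm/d
ETc = Kc × ET₀ = 0.74 × 4.8996 = 3.6257 mm/d
Over 30 days: 3.6257 × 30 = 108.771 mm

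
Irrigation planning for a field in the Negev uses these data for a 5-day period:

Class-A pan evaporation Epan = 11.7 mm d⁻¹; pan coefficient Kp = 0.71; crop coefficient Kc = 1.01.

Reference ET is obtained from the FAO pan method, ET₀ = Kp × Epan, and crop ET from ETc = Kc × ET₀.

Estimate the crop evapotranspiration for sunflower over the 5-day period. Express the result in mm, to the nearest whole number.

42 mm

ET₀ = 0.71 × 11.7 = 8.3070 mm/d
ETc = Kc × ET₀ = 1.01 × 8.3070 = 8.3901 mm/d
Over 5 days: 8.3901 × 5 = 41.951 mm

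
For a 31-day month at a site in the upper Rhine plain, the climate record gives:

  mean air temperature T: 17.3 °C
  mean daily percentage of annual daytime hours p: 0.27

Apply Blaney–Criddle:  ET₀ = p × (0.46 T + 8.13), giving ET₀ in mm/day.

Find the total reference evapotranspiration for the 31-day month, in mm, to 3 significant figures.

135 mm

ET₀ = 0.27 × (0.46 × 17.3 + 8.13) = 0.27 × 16.088 = 4.3438 mm/d
Monthly total = 4.3438 × 31 = 134.658 mm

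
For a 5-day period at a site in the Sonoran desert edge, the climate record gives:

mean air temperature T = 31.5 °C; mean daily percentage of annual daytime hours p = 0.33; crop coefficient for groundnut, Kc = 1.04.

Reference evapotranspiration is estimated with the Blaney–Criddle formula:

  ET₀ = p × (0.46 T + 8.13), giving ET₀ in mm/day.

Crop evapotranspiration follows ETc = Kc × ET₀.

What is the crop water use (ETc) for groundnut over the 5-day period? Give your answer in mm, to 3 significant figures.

38.8 mm

ET₀ = 0.33 × (0.46 × 31.5 + 8.13) = 0.33 × 22.620 = 7.4646 mm/d
ETc = Kc × ET₀ = 1.04 × 7.4646 = 7.7632 mm/d
Over 5 days: 7.7632 × 5 = 38.816 mm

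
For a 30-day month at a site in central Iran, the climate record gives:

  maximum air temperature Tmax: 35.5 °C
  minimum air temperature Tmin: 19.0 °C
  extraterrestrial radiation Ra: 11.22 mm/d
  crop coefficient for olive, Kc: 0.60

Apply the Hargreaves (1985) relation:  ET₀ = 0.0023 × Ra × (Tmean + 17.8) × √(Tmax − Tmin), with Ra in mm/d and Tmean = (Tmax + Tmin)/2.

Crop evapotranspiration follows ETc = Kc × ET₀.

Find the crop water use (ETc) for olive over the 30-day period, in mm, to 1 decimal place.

85.0 mm

Tmean = (35.5 + 19.0)/2 = 27.25 °C
ET₀ = 0.0023 × 11.22 × (27.25 + 17.8) × √16.5 = 0.0023 × 11.22 × 45.05 × 4.0620 = 4.7223 mm/d
ETc = Kc × ET₀ = 0.60 × 4.7223 = 2.8334 mm/d
Over 30 days: 2.8334 × 30 = 85.002 mm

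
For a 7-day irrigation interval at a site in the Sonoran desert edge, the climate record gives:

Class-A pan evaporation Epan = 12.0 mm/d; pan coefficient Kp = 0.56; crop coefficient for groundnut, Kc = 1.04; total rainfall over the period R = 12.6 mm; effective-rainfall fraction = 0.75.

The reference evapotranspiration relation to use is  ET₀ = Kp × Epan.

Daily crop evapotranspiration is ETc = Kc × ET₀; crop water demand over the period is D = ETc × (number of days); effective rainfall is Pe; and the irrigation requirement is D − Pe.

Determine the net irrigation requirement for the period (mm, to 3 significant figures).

39.5 mm

ET₀ = 0.56 × 12.0 = 6.7200 mm/d
ETc = Kc × ET₀ = 1.04 × 6.7200 = 6.9888 mm/d
Crop demand D = ETc × 7 d = 6.9888 × 7 = 48.922 mm
Pe = 0.75 × 12.6 = 9.450 mm
D − Pe = 48.922 − 9.450 = 39.472 mm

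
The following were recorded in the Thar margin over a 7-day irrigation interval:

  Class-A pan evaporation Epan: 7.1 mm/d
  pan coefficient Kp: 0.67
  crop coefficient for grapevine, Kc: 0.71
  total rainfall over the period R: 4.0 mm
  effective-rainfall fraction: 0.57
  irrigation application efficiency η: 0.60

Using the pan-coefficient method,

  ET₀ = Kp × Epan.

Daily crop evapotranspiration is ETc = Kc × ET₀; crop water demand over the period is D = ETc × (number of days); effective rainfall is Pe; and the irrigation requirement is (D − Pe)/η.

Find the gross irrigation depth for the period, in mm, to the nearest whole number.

36 mm

ET₀ = 0.67 × 7.1 = 4.7570 mm/d
ETc = Kc × ET₀ = 0.71 × 4.7570 = 3.3775 mm/d
Crop demand D = ETc × 7 d = 3.3775 × 7 = 23.643 mm
Pe = 0.57 × 4.0 = 2.280 mm
D − Pe = 23.643 − 2.280 = 21.363 mm
Gross irrigation = 21.363 / 0.60 = 35.605 mm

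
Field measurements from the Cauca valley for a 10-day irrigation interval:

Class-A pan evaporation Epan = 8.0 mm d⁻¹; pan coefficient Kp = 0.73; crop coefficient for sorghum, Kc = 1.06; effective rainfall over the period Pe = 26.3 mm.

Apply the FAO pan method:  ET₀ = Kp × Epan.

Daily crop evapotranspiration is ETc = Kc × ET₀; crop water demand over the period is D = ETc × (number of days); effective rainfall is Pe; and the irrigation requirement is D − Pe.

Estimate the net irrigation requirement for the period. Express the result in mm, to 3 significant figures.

ET₀ = 0.73 × 8.0 = 5.8400 mm/d
ETc = Kc × ET₀ = 1.06 × 5.8400 = 6.1904 mm/d
Crop demand D = ETc × 10 d = 6.1904 × 10 = 61.904 mm
D − Pe = 61.904 − 26.3 = 35.604 mm

35.6 mm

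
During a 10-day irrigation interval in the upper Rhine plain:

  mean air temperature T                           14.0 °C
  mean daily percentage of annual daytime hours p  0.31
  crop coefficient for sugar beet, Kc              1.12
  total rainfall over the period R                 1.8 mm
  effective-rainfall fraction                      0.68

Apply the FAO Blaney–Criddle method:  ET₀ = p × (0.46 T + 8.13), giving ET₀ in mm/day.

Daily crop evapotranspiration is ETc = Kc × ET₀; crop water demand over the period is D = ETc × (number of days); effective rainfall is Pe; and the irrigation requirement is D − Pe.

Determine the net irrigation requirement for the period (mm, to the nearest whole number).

ET₀ = 0.31 × (0.46 × 14.0 + 8.13) = 0.31 × 14.570 = 4.5167 mm/d
ETc = Kc × ET₀ = 1.12 × 4.5167 = 5.0587 mm/d
Crop demand D = ETc × 10 d = 5.0587 × 10 = 50.587 mm
Pe = 0.68 × 1.8 = 1.224 mm
D − Pe = 50.587 − 1.224 = 49.363 mm

49 mm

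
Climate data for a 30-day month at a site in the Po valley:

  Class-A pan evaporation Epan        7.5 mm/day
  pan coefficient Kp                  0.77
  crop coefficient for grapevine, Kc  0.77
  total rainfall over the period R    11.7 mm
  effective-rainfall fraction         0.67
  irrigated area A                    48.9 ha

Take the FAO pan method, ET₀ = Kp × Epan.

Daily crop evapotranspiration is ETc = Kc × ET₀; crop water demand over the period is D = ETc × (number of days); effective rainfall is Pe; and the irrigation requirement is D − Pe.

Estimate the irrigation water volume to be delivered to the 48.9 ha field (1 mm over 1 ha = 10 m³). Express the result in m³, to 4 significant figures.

61400 m³

ET₀ = 0.77 × 7.5 = 5.7750 mm/d
ETc = Kc × ET₀ = 0.77 × 5.7750 = 4.4468 mm/d
Crop demand D = ETc × 30 d = 4.4468 × 30 = 133.404 mm
Pe = 0.67 × 11.7 = 7.839 mm
D − Pe = 133.404 − 7.839 = 125.565 mm
Volume = 125.565 mm × 48.9 ha × 10 = 61401.3 m³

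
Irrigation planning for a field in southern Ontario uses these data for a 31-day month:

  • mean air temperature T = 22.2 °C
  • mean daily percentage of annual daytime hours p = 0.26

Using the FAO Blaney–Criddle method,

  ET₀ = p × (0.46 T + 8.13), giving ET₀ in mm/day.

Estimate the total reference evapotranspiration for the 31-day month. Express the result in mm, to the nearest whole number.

ET₀ = 0.26 × (0.46 × 22.2 + 8.13) = 0.26 × 18.342 = 4.7689 mm/d
Monthly total = 4.7689 × 31 = 147.836 mm

148 mm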